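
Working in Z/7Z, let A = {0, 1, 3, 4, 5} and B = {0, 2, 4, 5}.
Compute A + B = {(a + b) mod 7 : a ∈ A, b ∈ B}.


Work in Z/7Z: reduce every sum a + b modulo 7.
Enumerate all 20 pairs:
a = 0: 0+0=0, 0+2=2, 0+4=4, 0+5=5
a = 1: 1+0=1, 1+2=3, 1+4=5, 1+5=6
a = 3: 3+0=3, 3+2=5, 3+4=0, 3+5=1
a = 4: 4+0=4, 4+2=6, 4+4=1, 4+5=2
a = 5: 5+0=5, 5+2=0, 5+4=2, 5+5=3
Distinct residues collected: {0, 1, 2, 3, 4, 5, 6}
|A + B| = 7 (out of 7 total residues).

A + B = {0, 1, 2, 3, 4, 5, 6}


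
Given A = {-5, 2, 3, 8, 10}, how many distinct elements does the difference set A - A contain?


A - A = {a - a' : a, a' ∈ A}; |A| = 5.
Bounds: 2|A|-1 ≤ |A - A| ≤ |A|² - |A| + 1, i.e. 9 ≤ |A - A| ≤ 21.
Note: 0 ∈ A - A always (from a - a). The set is symmetric: if d ∈ A - A then -d ∈ A - A.
Enumerate nonzero differences d = a - a' with a > a' (then include -d):
Positive differences: {1, 2, 5, 6, 7, 8, 13, 15}
Full difference set: {0} ∪ (positive diffs) ∪ (negative diffs).
|A - A| = 1 + 2·8 = 17 (matches direct enumeration: 17).

|A - A| = 17


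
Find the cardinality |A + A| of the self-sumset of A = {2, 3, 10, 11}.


A + A = {a + a' : a, a' ∈ A}; |A| = 4.
General bounds: 2|A| - 1 ≤ |A + A| ≤ |A|(|A|+1)/2, i.e. 7 ≤ |A + A| ≤ 10.
Lower bound 2|A|-1 is attained iff A is an arithmetic progression.
Enumerate sums a + a' for a ≤ a' (symmetric, so this suffices):
a = 2: 2+2=4, 2+3=5, 2+10=12, 2+11=13
a = 3: 3+3=6, 3+10=13, 3+11=14
a = 10: 10+10=20, 10+11=21
a = 11: 11+11=22
Distinct sums: {4, 5, 6, 12, 13, 14, 20, 21, 22}
|A + A| = 9

|A + A| = 9


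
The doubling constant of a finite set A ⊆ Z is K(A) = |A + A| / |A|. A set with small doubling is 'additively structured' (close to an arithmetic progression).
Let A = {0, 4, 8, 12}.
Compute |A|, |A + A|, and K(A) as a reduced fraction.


|A| = 4.
Compute A + A by enumerating all 16 pairs.
A + A = {0, 4, 8, 12, 16, 20, 24}, so |A + A| = 7.
K = |A + A| / |A| = 7/4 (already in lowest terms) ≈ 1.7500.
Reference: AP of size 4 gives K = 7/4 ≈ 1.7500; a fully generic set of size 4 gives K ≈ 2.5000.

|A| = 4, |A + A| = 7, K = 7/4.


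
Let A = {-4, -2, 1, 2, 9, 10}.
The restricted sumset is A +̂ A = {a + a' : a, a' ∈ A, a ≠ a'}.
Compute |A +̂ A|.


Restricted sumset: A +̂ A = {a + a' : a ∈ A, a' ∈ A, a ≠ a'}.
Equivalently, take A + A and drop any sum 2a that is achievable ONLY as a + a for a ∈ A (i.e. sums representable only with equal summands).
Enumerate pairs (a, a') with a < a' (symmetric, so each unordered pair gives one sum; this covers all a ≠ a'):
  -4 + -2 = -6
  -4 + 1 = -3
  -4 + 2 = -2
  -4 + 9 = 5
  -4 + 10 = 6
  -2 + 1 = -1
  -2 + 2 = 0
  -2 + 9 = 7
  -2 + 10 = 8
  1 + 2 = 3
  1 + 9 = 10
  1 + 10 = 11
  2 + 9 = 11
  2 + 10 = 12
  9 + 10 = 19
Collected distinct sums: {-6, -3, -2, -1, 0, 3, 5, 6, 7, 8, 10, 11, 12, 19}
|A +̂ A| = 14
(Reference bound: |A +̂ A| ≥ 2|A| - 3 for |A| ≥ 2, with |A| = 6 giving ≥ 9.)

|A +̂ A| = 14


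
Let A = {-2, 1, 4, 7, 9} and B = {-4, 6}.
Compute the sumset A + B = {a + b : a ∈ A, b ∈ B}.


A + B = {a + b : a ∈ A, b ∈ B}.
Enumerate all |A|·|B| = 5·2 = 10 pairs (a, b) and collect distinct sums.
a = -2: -2+-4=-6, -2+6=4
a = 1: 1+-4=-3, 1+6=7
a = 4: 4+-4=0, 4+6=10
a = 7: 7+-4=3, 7+6=13
a = 9: 9+-4=5, 9+6=15
Collecting distinct sums: A + B = {-6, -3, 0, 3, 4, 5, 7, 10, 13, 15}
|A + B| = 10

A + B = {-6, -3, 0, 3, 4, 5, 7, 10, 13, 15}


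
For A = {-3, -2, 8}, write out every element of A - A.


A - A = {a - a' : a, a' ∈ A}.
Compute a - a' for each ordered pair (a, a'):
a = -3: -3--3=0, -3--2=-1, -3-8=-11
a = -2: -2--3=1, -2--2=0, -2-8=-10
a = 8: 8--3=11, 8--2=10, 8-8=0
Collecting distinct values (and noting 0 appears from a-a):
A - A = {-11, -10, -1, 0, 1, 10, 11}
|A - A| = 7

A - A = {-11, -10, -1, 0, 1, 10, 11}


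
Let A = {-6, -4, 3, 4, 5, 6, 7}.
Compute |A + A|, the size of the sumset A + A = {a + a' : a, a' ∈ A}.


A + A = {a + a' : a, a' ∈ A}; |A| = 7.
General bounds: 2|A| - 1 ≤ |A + A| ≤ |A|(|A|+1)/2, i.e. 13 ≤ |A + A| ≤ 28.
Lower bound 2|A|-1 is attained iff A is an arithmetic progression.
Enumerate sums a + a' for a ≤ a' (symmetric, so this suffices):
a = -6: -6+-6=-12, -6+-4=-10, -6+3=-3, -6+4=-2, -6+5=-1, -6+6=0, -6+7=1
a = -4: -4+-4=-8, -4+3=-1, -4+4=0, -4+5=1, -4+6=2, -4+7=3
a = 3: 3+3=6, 3+4=7, 3+5=8, 3+6=9, 3+7=10
a = 4: 4+4=8, 4+5=9, 4+6=10, 4+7=11
a = 5: 5+5=10, 5+6=11, 5+7=12
a = 6: 6+6=12, 6+7=13
a = 7: 7+7=14
Distinct sums: {-12, -10, -8, -3, -2, -1, 0, 1, 2, 3, 6, 7, 8, 9, 10, 11, 12, 13, 14}
|A + A| = 19

|A + A| = 19


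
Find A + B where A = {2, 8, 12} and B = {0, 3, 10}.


A + B = {a + b : a ∈ A, b ∈ B}.
Enumerate all |A|·|B| = 3·3 = 9 pairs (a, b) and collect distinct sums.
a = 2: 2+0=2, 2+3=5, 2+10=12
a = 8: 8+0=8, 8+3=11, 8+10=18
a = 12: 12+0=12, 12+3=15, 12+10=22
Collecting distinct sums: A + B = {2, 5, 8, 11, 12, 15, 18, 22}
|A + B| = 8

A + B = {2, 5, 8, 11, 12, 15, 18, 22}


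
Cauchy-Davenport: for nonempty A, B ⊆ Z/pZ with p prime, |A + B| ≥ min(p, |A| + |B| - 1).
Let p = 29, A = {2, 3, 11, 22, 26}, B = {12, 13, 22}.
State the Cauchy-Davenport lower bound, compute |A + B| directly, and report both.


Cauchy-Davenport: |A + B| ≥ min(p, |A| + |B| - 1) for A, B nonempty in Z/pZ.
|A| = 5, |B| = 3, p = 29.
CD lower bound = min(29, 5 + 3 - 1) = min(29, 7) = 7.
Compute A + B mod 29 directly:
a = 2: 2+12=14, 2+13=15, 2+22=24
a = 3: 3+12=15, 3+13=16, 3+22=25
a = 11: 11+12=23, 11+13=24, 11+22=4
a = 22: 22+12=5, 22+13=6, 22+22=15
a = 26: 26+12=9, 26+13=10, 26+22=19
A + B = {4, 5, 6, 9, 10, 14, 15, 16, 19, 23, 24, 25}, so |A + B| = 12.
Verify: 12 ≥ 7? Yes ✓.

CD lower bound = 7, actual |A + B| = 12.


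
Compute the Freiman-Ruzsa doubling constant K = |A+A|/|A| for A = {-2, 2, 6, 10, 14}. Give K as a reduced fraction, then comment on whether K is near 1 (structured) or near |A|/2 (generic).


|A| = 5.
Compute A + A by enumerating all 25 pairs.
A + A = {-4, 0, 4, 8, 12, 16, 20, 24, 28}, so |A + A| = 9.
K = |A + A| / |A| = 9/5 (already in lowest terms) ≈ 1.8000.
Reference: AP of size 5 gives K = 9/5 ≈ 1.8000; a fully generic set of size 5 gives K ≈ 3.0000.

|A| = 5, |A + A| = 9, K = 9/5.


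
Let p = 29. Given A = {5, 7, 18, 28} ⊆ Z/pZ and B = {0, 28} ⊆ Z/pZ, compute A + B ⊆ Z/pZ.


Work in Z/29Z: reduce every sum a + b modulo 29.
Enumerate all 8 pairs:
a = 5: 5+0=5, 5+28=4
a = 7: 7+0=7, 7+28=6
a = 18: 18+0=18, 18+28=17
a = 28: 28+0=28, 28+28=27
Distinct residues collected: {4, 5, 6, 7, 17, 18, 27, 28}
|A + B| = 8 (out of 29 total residues).

A + B = {4, 5, 6, 7, 17, 18, 27, 28}


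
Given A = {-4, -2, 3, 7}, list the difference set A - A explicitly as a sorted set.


A - A = {a - a' : a, a' ∈ A}.
Compute a - a' for each ordered pair (a, a'):
a = -4: -4--4=0, -4--2=-2, -4-3=-7, -4-7=-11
a = -2: -2--4=2, -2--2=0, -2-3=-5, -2-7=-9
a = 3: 3--4=7, 3--2=5, 3-3=0, 3-7=-4
a = 7: 7--4=11, 7--2=9, 7-3=4, 7-7=0
Collecting distinct values (and noting 0 appears from a-a):
A - A = {-11, -9, -7, -5, -4, -2, 0, 2, 4, 5, 7, 9, 11}
|A - A| = 13

A - A = {-11, -9, -7, -5, -4, -2, 0, 2, 4, 5, 7, 9, 11}


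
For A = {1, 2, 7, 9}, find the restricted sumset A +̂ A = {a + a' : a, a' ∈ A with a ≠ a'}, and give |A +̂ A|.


Restricted sumset: A +̂ A = {a + a' : a ∈ A, a' ∈ A, a ≠ a'}.
Equivalently, take A + A and drop any sum 2a that is achievable ONLY as a + a for a ∈ A (i.e. sums representable only with equal summands).
Enumerate pairs (a, a') with a < a' (symmetric, so each unordered pair gives one sum; this covers all a ≠ a'):
  1 + 2 = 3
  1 + 7 = 8
  1 + 9 = 10
  2 + 7 = 9
  2 + 9 = 11
  7 + 9 = 16
Collected distinct sums: {3, 8, 9, 10, 11, 16}
|A +̂ A| = 6
(Reference bound: |A +̂ A| ≥ 2|A| - 3 for |A| ≥ 2, with |A| = 4 giving ≥ 5.)

|A +̂ A| = 6


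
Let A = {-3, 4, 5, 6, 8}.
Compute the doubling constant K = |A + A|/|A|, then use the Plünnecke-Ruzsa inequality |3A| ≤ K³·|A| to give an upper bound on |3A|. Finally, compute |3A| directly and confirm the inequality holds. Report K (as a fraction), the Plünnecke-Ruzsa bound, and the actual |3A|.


|A| = 5.
Step 1: Compute A + A by enumerating all 25 pairs.
A + A = {-6, 1, 2, 3, 5, 8, 9, 10, 11, 12, 13, 14, 16}, so |A + A| = 13.
Step 2: Doubling constant K = |A + A|/|A| = 13/5 = 13/5 ≈ 2.6000.
Step 3: Plünnecke-Ruzsa gives |3A| ≤ K³·|A| = (2.6000)³ · 5 ≈ 87.8800.
Step 4: Compute 3A = A + A + A directly by enumerating all triples (a,b,c) ∈ A³; |3A| = 24.
Step 5: Check 24 ≤ 87.8800? Yes ✓.

K = 13/5, Plünnecke-Ruzsa bound K³|A| ≈ 87.8800, |3A| = 24, inequality holds.


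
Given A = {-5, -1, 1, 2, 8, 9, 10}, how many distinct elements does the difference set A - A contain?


A - A = {a - a' : a, a' ∈ A}; |A| = 7.
Bounds: 2|A|-1 ≤ |A - A| ≤ |A|² - |A| + 1, i.e. 13 ≤ |A - A| ≤ 43.
Note: 0 ∈ A - A always (from a - a). The set is symmetric: if d ∈ A - A then -d ∈ A - A.
Enumerate nonzero differences d = a - a' with a > a' (then include -d):
Positive differences: {1, 2, 3, 4, 6, 7, 8, 9, 10, 11, 13, 14, 15}
Full difference set: {0} ∪ (positive diffs) ∪ (negative diffs).
|A - A| = 1 + 2·13 = 27 (matches direct enumeration: 27).

|A - A| = 27


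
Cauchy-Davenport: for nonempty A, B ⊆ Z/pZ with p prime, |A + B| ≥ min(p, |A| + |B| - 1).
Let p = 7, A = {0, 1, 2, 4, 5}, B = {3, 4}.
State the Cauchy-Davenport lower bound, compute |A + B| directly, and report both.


Cauchy-Davenport: |A + B| ≥ min(p, |A| + |B| - 1) for A, B nonempty in Z/pZ.
|A| = 5, |B| = 2, p = 7.
CD lower bound = min(7, 5 + 2 - 1) = min(7, 6) = 6.
Compute A + B mod 7 directly:
a = 0: 0+3=3, 0+4=4
a = 1: 1+3=4, 1+4=5
a = 2: 2+3=5, 2+4=6
a = 4: 4+3=0, 4+4=1
a = 5: 5+3=1, 5+4=2
A + B = {0, 1, 2, 3, 4, 5, 6}, so |A + B| = 7.
Verify: 7 ≥ 6? Yes ✓.

CD lower bound = 6, actual |A + B| = 7.


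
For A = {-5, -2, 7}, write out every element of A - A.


A - A = {a - a' : a, a' ∈ A}.
Compute a - a' for each ordered pair (a, a'):
a = -5: -5--5=0, -5--2=-3, -5-7=-12
a = -2: -2--5=3, -2--2=0, -2-7=-9
a = 7: 7--5=12, 7--2=9, 7-7=0
Collecting distinct values (and noting 0 appears from a-a):
A - A = {-12, -9, -3, 0, 3, 9, 12}
|A - A| = 7

A - A = {-12, -9, -3, 0, 3, 9, 12}


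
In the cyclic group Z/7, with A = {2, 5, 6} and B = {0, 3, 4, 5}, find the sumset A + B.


Work in Z/7Z: reduce every sum a + b modulo 7.
Enumerate all 12 pairs:
a = 2: 2+0=2, 2+3=5, 2+4=6, 2+5=0
a = 5: 5+0=5, 5+3=1, 5+4=2, 5+5=3
a = 6: 6+0=6, 6+3=2, 6+4=3, 6+5=4
Distinct residues collected: {0, 1, 2, 3, 4, 5, 6}
|A + B| = 7 (out of 7 total residues).

A + B = {0, 1, 2, 3, 4, 5, 6}


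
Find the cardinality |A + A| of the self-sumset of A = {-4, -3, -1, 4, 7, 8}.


A + A = {a + a' : a, a' ∈ A}; |A| = 6.
General bounds: 2|A| - 1 ≤ |A + A| ≤ |A|(|A|+1)/2, i.e. 11 ≤ |A + A| ≤ 21.
Lower bound 2|A|-1 is attained iff A is an arithmetic progression.
Enumerate sums a + a' for a ≤ a' (symmetric, so this suffices):
a = -4: -4+-4=-8, -4+-3=-7, -4+-1=-5, -4+4=0, -4+7=3, -4+8=4
a = -3: -3+-3=-6, -3+-1=-4, -3+4=1, -3+7=4, -3+8=5
a = -1: -1+-1=-2, -1+4=3, -1+7=6, -1+8=7
a = 4: 4+4=8, 4+7=11, 4+8=12
a = 7: 7+7=14, 7+8=15
a = 8: 8+8=16
Distinct sums: {-8, -7, -6, -5, -4, -2, 0, 1, 3, 4, 5, 6, 7, 8, 11, 12, 14, 15, 16}
|A + A| = 19

|A + A| = 19


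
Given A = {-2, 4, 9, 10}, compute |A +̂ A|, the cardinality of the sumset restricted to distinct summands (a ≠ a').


Restricted sumset: A +̂ A = {a + a' : a ∈ A, a' ∈ A, a ≠ a'}.
Equivalently, take A + A and drop any sum 2a that is achievable ONLY as a + a for a ∈ A (i.e. sums representable only with equal summands).
Enumerate pairs (a, a') with a < a' (symmetric, so each unordered pair gives one sum; this covers all a ≠ a'):
  -2 + 4 = 2
  -2 + 9 = 7
  -2 + 10 = 8
  4 + 9 = 13
  4 + 10 = 14
  9 + 10 = 19
Collected distinct sums: {2, 7, 8, 13, 14, 19}
|A +̂ A| = 6
(Reference bound: |A +̂ A| ≥ 2|A| - 3 for |A| ≥ 2, with |A| = 4 giving ≥ 5.)

|A +̂ A| = 6


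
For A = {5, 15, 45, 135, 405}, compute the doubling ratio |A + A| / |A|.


|A| = 5.
Compute A + A by enumerating all 25 pairs.
A + A = {10, 20, 30, 50, 60, 90, 140, 150, 180, 270, 410, 420, 450, 540, 810}, so |A + A| = 15.
K = |A + A| / |A| = 15/5 = 3/1 ≈ 3.0000.
Reference: AP of size 5 gives K = 9/5 ≈ 1.8000; a fully generic set of size 5 gives K ≈ 3.0000.

|A| = 5, |A + A| = 15, K = 15/5 = 3/1.


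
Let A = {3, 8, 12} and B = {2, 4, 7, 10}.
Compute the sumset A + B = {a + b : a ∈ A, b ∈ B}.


A + B = {a + b : a ∈ A, b ∈ B}.
Enumerate all |A|·|B| = 3·4 = 12 pairs (a, b) and collect distinct sums.
a = 3: 3+2=5, 3+4=7, 3+7=10, 3+10=13
a = 8: 8+2=10, 8+4=12, 8+7=15, 8+10=18
a = 12: 12+2=14, 12+4=16, 12+7=19, 12+10=22
Collecting distinct sums: A + B = {5, 7, 10, 12, 13, 14, 15, 16, 18, 19, 22}
|A + B| = 11

A + B = {5, 7, 10, 12, 13, 14, 15, 16, 18, 19, 22}


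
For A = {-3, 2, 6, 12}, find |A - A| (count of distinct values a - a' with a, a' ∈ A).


A - A = {a - a' : a, a' ∈ A}; |A| = 4.
Bounds: 2|A|-1 ≤ |A - A| ≤ |A|² - |A| + 1, i.e. 7 ≤ |A - A| ≤ 13.
Note: 0 ∈ A - A always (from a - a). The set is symmetric: if d ∈ A - A then -d ∈ A - A.
Enumerate nonzero differences d = a - a' with a > a' (then include -d):
Positive differences: {4, 5, 6, 9, 10, 15}
Full difference set: {0} ∪ (positive diffs) ∪ (negative diffs).
|A - A| = 1 + 2·6 = 13 (matches direct enumeration: 13).

|A - A| = 13


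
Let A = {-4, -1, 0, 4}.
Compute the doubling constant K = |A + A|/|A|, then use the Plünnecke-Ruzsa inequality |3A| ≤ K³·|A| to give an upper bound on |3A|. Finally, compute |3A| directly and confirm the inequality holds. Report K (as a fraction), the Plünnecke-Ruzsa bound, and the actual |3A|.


|A| = 4.
Step 1: Compute A + A by enumerating all 16 pairs.
A + A = {-8, -5, -4, -2, -1, 0, 3, 4, 8}, so |A + A| = 9.
Step 2: Doubling constant K = |A + A|/|A| = 9/4 = 9/4 ≈ 2.2500.
Step 3: Plünnecke-Ruzsa gives |3A| ≤ K³·|A| = (2.2500)³ · 4 ≈ 45.5625.
Step 4: Compute 3A = A + A + A directly by enumerating all triples (a,b,c) ∈ A³; |3A| = 16.
Step 5: Check 16 ≤ 45.5625? Yes ✓.

K = 9/4, Plünnecke-Ruzsa bound K³|A| ≈ 45.5625, |3A| = 16, inequality holds.


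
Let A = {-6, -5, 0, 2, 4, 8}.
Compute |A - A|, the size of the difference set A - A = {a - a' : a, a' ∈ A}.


A - A = {a - a' : a, a' ∈ A}; |A| = 6.
Bounds: 2|A|-1 ≤ |A - A| ≤ |A|² - |A| + 1, i.e. 11 ≤ |A - A| ≤ 31.
Note: 0 ∈ A - A always (from a - a). The set is symmetric: if d ∈ A - A then -d ∈ A - A.
Enumerate nonzero differences d = a - a' with a > a' (then include -d):
Positive differences: {1, 2, 4, 5, 6, 7, 8, 9, 10, 13, 14}
Full difference set: {0} ∪ (positive diffs) ∪ (negative diffs).
|A - A| = 1 + 2·11 = 23 (matches direct enumeration: 23).

|A - A| = 23


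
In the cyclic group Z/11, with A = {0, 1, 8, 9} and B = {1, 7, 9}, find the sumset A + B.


Work in Z/11Z: reduce every sum a + b modulo 11.
Enumerate all 12 pairs:
a = 0: 0+1=1, 0+7=7, 0+9=9
a = 1: 1+1=2, 1+7=8, 1+9=10
a = 8: 8+1=9, 8+7=4, 8+9=6
a = 9: 9+1=10, 9+7=5, 9+9=7
Distinct residues collected: {1, 2, 4, 5, 6, 7, 8, 9, 10}
|A + B| = 9 (out of 11 total residues).

A + B = {1, 2, 4, 5, 6, 7, 8, 9, 10}


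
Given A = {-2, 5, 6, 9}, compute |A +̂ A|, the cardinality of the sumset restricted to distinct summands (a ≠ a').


Restricted sumset: A +̂ A = {a + a' : a ∈ A, a' ∈ A, a ≠ a'}.
Equivalently, take A + A and drop any sum 2a that is achievable ONLY as a + a for a ∈ A (i.e. sums representable only with equal summands).
Enumerate pairs (a, a') with a < a' (symmetric, so each unordered pair gives one sum; this covers all a ≠ a'):
  -2 + 5 = 3
  -2 + 6 = 4
  -2 + 9 = 7
  5 + 6 = 11
  5 + 9 = 14
  6 + 9 = 15
Collected distinct sums: {3, 4, 7, 11, 14, 15}
|A +̂ A| = 6
(Reference bound: |A +̂ A| ≥ 2|A| - 3 for |A| ≥ 2, with |A| = 4 giving ≥ 5.)

|A +̂ A| = 6


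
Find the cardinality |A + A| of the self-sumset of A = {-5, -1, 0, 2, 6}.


A + A = {a + a' : a, a' ∈ A}; |A| = 5.
General bounds: 2|A| - 1 ≤ |A + A| ≤ |A|(|A|+1)/2, i.e. 9 ≤ |A + A| ≤ 15.
Lower bound 2|A|-1 is attained iff A is an arithmetic progression.
Enumerate sums a + a' for a ≤ a' (symmetric, so this suffices):
a = -5: -5+-5=-10, -5+-1=-6, -5+0=-5, -5+2=-3, -5+6=1
a = -1: -1+-1=-2, -1+0=-1, -1+2=1, -1+6=5
a = 0: 0+0=0, 0+2=2, 0+6=6
a = 2: 2+2=4, 2+6=8
a = 6: 6+6=12
Distinct sums: {-10, -6, -5, -3, -2, -1, 0, 1, 2, 4, 5, 6, 8, 12}
|A + A| = 14

|A + A| = 14


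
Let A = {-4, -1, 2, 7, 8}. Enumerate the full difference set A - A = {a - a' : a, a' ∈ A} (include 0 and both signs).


A - A = {a - a' : a, a' ∈ A}.
Compute a - a' for each ordered pair (a, a'):
a = -4: -4--4=0, -4--1=-3, -4-2=-6, -4-7=-11, -4-8=-12
a = -1: -1--4=3, -1--1=0, -1-2=-3, -1-7=-8, -1-8=-9
a = 2: 2--4=6, 2--1=3, 2-2=0, 2-7=-5, 2-8=-6
a = 7: 7--4=11, 7--1=8, 7-2=5, 7-7=0, 7-8=-1
a = 8: 8--4=12, 8--1=9, 8-2=6, 8-7=1, 8-8=0
Collecting distinct values (and noting 0 appears from a-a):
A - A = {-12, -11, -9, -8, -6, -5, -3, -1, 0, 1, 3, 5, 6, 8, 9, 11, 12}
|A - A| = 17

A - A = {-12, -11, -9, -8, -6, -5, -3, -1, 0, 1, 3, 5, 6, 8, 9, 11, 12}


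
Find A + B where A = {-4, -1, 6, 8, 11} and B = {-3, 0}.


A + B = {a + b : a ∈ A, b ∈ B}.
Enumerate all |A|·|B| = 5·2 = 10 pairs (a, b) and collect distinct sums.
a = -4: -4+-3=-7, -4+0=-4
a = -1: -1+-3=-4, -1+0=-1
a = 6: 6+-3=3, 6+0=6
a = 8: 8+-3=5, 8+0=8
a = 11: 11+-3=8, 11+0=11
Collecting distinct sums: A + B = {-7, -4, -1, 3, 5, 6, 8, 11}
|A + B| = 8

A + B = {-7, -4, -1, 3, 5, 6, 8, 11}


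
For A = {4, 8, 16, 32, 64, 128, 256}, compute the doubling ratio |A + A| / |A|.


|A| = 7.
Compute A + A by enumerating all 49 pairs.
A + A = {8, 12, 16, 20, 24, 32, 36, 40, 48, 64, 68, 72, 80, 96, 128, 132, 136, 144, 160, 192, 256, 260, 264, 272, 288, 320, 384, 512}, so |A + A| = 28.
K = |A + A| / |A| = 28/7 = 4/1 ≈ 4.0000.
Reference: AP of size 7 gives K = 13/7 ≈ 1.8571; a fully generic set of size 7 gives K ≈ 4.0000.

|A| = 7, |A + A| = 28, K = 28/7 = 4/1.


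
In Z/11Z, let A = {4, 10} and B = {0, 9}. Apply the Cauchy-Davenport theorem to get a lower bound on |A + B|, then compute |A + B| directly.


Cauchy-Davenport: |A + B| ≥ min(p, |A| + |B| - 1) for A, B nonempty in Z/pZ.
|A| = 2, |B| = 2, p = 11.
CD lower bound = min(11, 2 + 2 - 1) = min(11, 3) = 3.
Compute A + B mod 11 directly:
a = 4: 4+0=4, 4+9=2
a = 10: 10+0=10, 10+9=8
A + B = {2, 4, 8, 10}, so |A + B| = 4.
Verify: 4 ≥ 3? Yes ✓.

CD lower bound = 3, actual |A + B| = 4.


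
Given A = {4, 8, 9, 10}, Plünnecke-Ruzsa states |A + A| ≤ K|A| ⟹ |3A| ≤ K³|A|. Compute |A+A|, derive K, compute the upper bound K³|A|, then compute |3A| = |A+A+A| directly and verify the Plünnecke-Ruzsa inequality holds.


|A| = 4.
Step 1: Compute A + A by enumerating all 16 pairs.
A + A = {8, 12, 13, 14, 16, 17, 18, 19, 20}, so |A + A| = 9.
Step 2: Doubling constant K = |A + A|/|A| = 9/4 = 9/4 ≈ 2.2500.
Step 3: Plünnecke-Ruzsa gives |3A| ≤ K³·|A| = (2.2500)³ · 4 ≈ 45.5625.
Step 4: Compute 3A = A + A + A directly by enumerating all triples (a,b,c) ∈ A³; |3A| = 15.
Step 5: Check 15 ≤ 45.5625? Yes ✓.

K = 9/4, Plünnecke-Ruzsa bound K³|A| ≈ 45.5625, |3A| = 15, inequality holds.


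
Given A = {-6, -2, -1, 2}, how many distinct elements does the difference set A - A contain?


A - A = {a - a' : a, a' ∈ A}; |A| = 4.
Bounds: 2|A|-1 ≤ |A - A| ≤ |A|² - |A| + 1, i.e. 7 ≤ |A - A| ≤ 13.
Note: 0 ∈ A - A always (from a - a). The set is symmetric: if d ∈ A - A then -d ∈ A - A.
Enumerate nonzero differences d = a - a' with a > a' (then include -d):
Positive differences: {1, 3, 4, 5, 8}
Full difference set: {0} ∪ (positive diffs) ∪ (negative diffs).
|A - A| = 1 + 2·5 = 11 (matches direct enumeration: 11).

|A - A| = 11


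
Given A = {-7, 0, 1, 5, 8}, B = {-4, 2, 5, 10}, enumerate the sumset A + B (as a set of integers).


A + B = {a + b : a ∈ A, b ∈ B}.
Enumerate all |A|·|B| = 5·4 = 20 pairs (a, b) and collect distinct sums.
a = -7: -7+-4=-11, -7+2=-5, -7+5=-2, -7+10=3
a = 0: 0+-4=-4, 0+2=2, 0+5=5, 0+10=10
a = 1: 1+-4=-3, 1+2=3, 1+5=6, 1+10=11
a = 5: 5+-4=1, 5+2=7, 5+5=10, 5+10=15
a = 8: 8+-4=4, 8+2=10, 8+5=13, 8+10=18
Collecting distinct sums: A + B = {-11, -5, -4, -3, -2, 1, 2, 3, 4, 5, 6, 7, 10, 11, 13, 15, 18}
|A + B| = 17

A + B = {-11, -5, -4, -3, -2, 1, 2, 3, 4, 5, 6, 7, 10, 11, 13, 15, 18}


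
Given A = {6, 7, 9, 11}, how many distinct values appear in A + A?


A + A = {a + a' : a, a' ∈ A}; |A| = 4.
General bounds: 2|A| - 1 ≤ |A + A| ≤ |A|(|A|+1)/2, i.e. 7 ≤ |A + A| ≤ 10.
Lower bound 2|A|-1 is attained iff A is an arithmetic progression.
Enumerate sums a + a' for a ≤ a' (symmetric, so this suffices):
a = 6: 6+6=12, 6+7=13, 6+9=15, 6+11=17
a = 7: 7+7=14, 7+9=16, 7+11=18
a = 9: 9+9=18, 9+11=20
a = 11: 11+11=22
Distinct sums: {12, 13, 14, 15, 16, 17, 18, 20, 22}
|A + A| = 9

|A + A| = 9


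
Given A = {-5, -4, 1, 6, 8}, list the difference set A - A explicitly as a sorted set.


A - A = {a - a' : a, a' ∈ A}.
Compute a - a' for each ordered pair (a, a'):
a = -5: -5--5=0, -5--4=-1, -5-1=-6, -5-6=-11, -5-8=-13
a = -4: -4--5=1, -4--4=0, -4-1=-5, -4-6=-10, -4-8=-12
a = 1: 1--5=6, 1--4=5, 1-1=0, 1-6=-5, 1-8=-7
a = 6: 6--5=11, 6--4=10, 6-1=5, 6-6=0, 6-8=-2
a = 8: 8--5=13, 8--4=12, 8-1=7, 8-6=2, 8-8=0
Collecting distinct values (and noting 0 appears from a-a):
A - A = {-13, -12, -11, -10, -7, -6, -5, -2, -1, 0, 1, 2, 5, 6, 7, 10, 11, 12, 13}
|A - A| = 19

A - A = {-13, -12, -11, -10, -7, -6, -5, -2, -1, 0, 1, 2, 5, 6, 7, 10, 11, 12, 13}


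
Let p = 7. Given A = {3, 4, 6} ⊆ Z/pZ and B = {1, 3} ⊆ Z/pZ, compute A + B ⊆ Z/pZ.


Work in Z/7Z: reduce every sum a + b modulo 7.
Enumerate all 6 pairs:
a = 3: 3+1=4, 3+3=6
a = 4: 4+1=5, 4+3=0
a = 6: 6+1=0, 6+3=2
Distinct residues collected: {0, 2, 4, 5, 6}
|A + B| = 5 (out of 7 total residues).

A + B = {0, 2, 4, 5, 6}


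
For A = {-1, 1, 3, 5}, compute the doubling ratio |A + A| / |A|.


|A| = 4.
Compute A + A by enumerating all 16 pairs.
A + A = {-2, 0, 2, 4, 6, 8, 10}, so |A + A| = 7.
K = |A + A| / |A| = 7/4 (already in lowest terms) ≈ 1.7500.
Reference: AP of size 4 gives K = 7/4 ≈ 1.7500; a fully generic set of size 4 gives K ≈ 2.5000.

|A| = 4, |A + A| = 7, K = 7/4.


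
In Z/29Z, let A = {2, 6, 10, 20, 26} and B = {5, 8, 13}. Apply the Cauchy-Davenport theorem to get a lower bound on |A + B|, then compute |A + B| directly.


Cauchy-Davenport: |A + B| ≥ min(p, |A| + |B| - 1) for A, B nonempty in Z/pZ.
|A| = 5, |B| = 3, p = 29.
CD lower bound = min(29, 5 + 3 - 1) = min(29, 7) = 7.
Compute A + B mod 29 directly:
a = 2: 2+5=7, 2+8=10, 2+13=15
a = 6: 6+5=11, 6+8=14, 6+13=19
a = 10: 10+5=15, 10+8=18, 10+13=23
a = 20: 20+5=25, 20+8=28, 20+13=4
a = 26: 26+5=2, 26+8=5, 26+13=10
A + B = {2, 4, 5, 7, 10, 11, 14, 15, 18, 19, 23, 25, 28}, so |A + B| = 13.
Verify: 13 ≥ 7? Yes ✓.

CD lower bound = 7, actual |A + B| = 13.


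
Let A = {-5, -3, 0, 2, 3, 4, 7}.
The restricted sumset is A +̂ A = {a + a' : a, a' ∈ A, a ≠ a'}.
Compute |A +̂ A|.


Restricted sumset: A +̂ A = {a + a' : a ∈ A, a' ∈ A, a ≠ a'}.
Equivalently, take A + A and drop any sum 2a that is achievable ONLY as a + a for a ∈ A (i.e. sums representable only with equal summands).
Enumerate pairs (a, a') with a < a' (symmetric, so each unordered pair gives one sum; this covers all a ≠ a'):
  -5 + -3 = -8
  -5 + 0 = -5
  -5 + 2 = -3
  -5 + 3 = -2
  -5 + 4 = -1
  -5 + 7 = 2
  -3 + 0 = -3
  -3 + 2 = -1
  -3 + 3 = 0
  -3 + 4 = 1
  -3 + 7 = 4
  0 + 2 = 2
  0 + 3 = 3
  0 + 4 = 4
  0 + 7 = 7
  2 + 3 = 5
  2 + 4 = 6
  2 + 7 = 9
  3 + 4 = 7
  3 + 7 = 10
  4 + 7 = 11
Collected distinct sums: {-8, -5, -3, -2, -1, 0, 1, 2, 3, 4, 5, 6, 7, 9, 10, 11}
|A +̂ A| = 16
(Reference bound: |A +̂ A| ≥ 2|A| - 3 for |A| ≥ 2, with |A| = 7 giving ≥ 11.)

|A +̂ A| = 16


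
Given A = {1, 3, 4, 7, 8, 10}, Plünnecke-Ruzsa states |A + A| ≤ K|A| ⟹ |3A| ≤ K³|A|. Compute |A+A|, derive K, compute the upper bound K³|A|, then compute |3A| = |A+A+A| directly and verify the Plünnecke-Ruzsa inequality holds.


|A| = 6.
Step 1: Compute A + A by enumerating all 36 pairs.
A + A = {2, 4, 5, 6, 7, 8, 9, 10, 11, 12, 13, 14, 15, 16, 17, 18, 20}, so |A + A| = 17.
Step 2: Doubling constant K = |A + A|/|A| = 17/6 = 17/6 ≈ 2.8333.
Step 3: Plünnecke-Ruzsa gives |3A| ≤ K³·|A| = (2.8333)³ · 6 ≈ 136.4722.
Step 4: Compute 3A = A + A + A directly by enumerating all triples (a,b,c) ∈ A³; |3A| = 26.
Step 5: Check 26 ≤ 136.4722? Yes ✓.

K = 17/6, Plünnecke-Ruzsa bound K³|A| ≈ 136.4722, |3A| = 26, inequality holds.


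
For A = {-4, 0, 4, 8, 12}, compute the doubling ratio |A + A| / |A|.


|A| = 5.
Compute A + A by enumerating all 25 pairs.
A + A = {-8, -4, 0, 4, 8, 12, 16, 20, 24}, so |A + A| = 9.
K = |A + A| / |A| = 9/5 (already in lowest terms) ≈ 1.8000.
Reference: AP of size 5 gives K = 9/5 ≈ 1.8000; a fully generic set of size 5 gives K ≈ 3.0000.

|A| = 5, |A + A| = 9, K = 9/5.


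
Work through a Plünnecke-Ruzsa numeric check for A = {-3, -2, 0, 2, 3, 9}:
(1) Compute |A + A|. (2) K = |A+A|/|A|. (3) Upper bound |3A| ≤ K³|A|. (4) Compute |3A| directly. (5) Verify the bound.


|A| = 6.
Step 1: Compute A + A by enumerating all 36 pairs.
A + A = {-6, -5, -4, -3, -2, -1, 0, 1, 2, 3, 4, 5, 6, 7, 9, 11, 12, 18}, so |A + A| = 18.
Step 2: Doubling constant K = |A + A|/|A| = 18/6 = 18/6 ≈ 3.0000.
Step 3: Plünnecke-Ruzsa gives |3A| ≤ K³·|A| = (3.0000)³ · 6 ≈ 162.0000.
Step 4: Compute 3A = A + A + A directly by enumerating all triples (a,b,c) ∈ A³; |3A| = 30.
Step 5: Check 30 ≤ 162.0000? Yes ✓.

K = 18/6, Plünnecke-Ruzsa bound K³|A| ≈ 162.0000, |3A| = 30, inequality holds.


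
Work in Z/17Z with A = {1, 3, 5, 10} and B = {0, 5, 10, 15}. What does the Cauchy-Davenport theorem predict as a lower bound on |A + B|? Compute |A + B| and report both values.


Cauchy-Davenport: |A + B| ≥ min(p, |A| + |B| - 1) for A, B nonempty in Z/pZ.
|A| = 4, |B| = 4, p = 17.
CD lower bound = min(17, 4 + 4 - 1) = min(17, 7) = 7.
Compute A + B mod 17 directly:
a = 1: 1+0=1, 1+5=6, 1+10=11, 1+15=16
a = 3: 3+0=3, 3+5=8, 3+10=13, 3+15=1
a = 5: 5+0=5, 5+5=10, 5+10=15, 5+15=3
a = 10: 10+0=10, 10+5=15, 10+10=3, 10+15=8
A + B = {1, 3, 5, 6, 8, 10, 11, 13, 15, 16}, so |A + B| = 10.
Verify: 10 ≥ 7? Yes ✓.

CD lower bound = 7, actual |A + B| = 10.


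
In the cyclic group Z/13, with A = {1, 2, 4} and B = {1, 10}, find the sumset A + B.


Work in Z/13Z: reduce every sum a + b modulo 13.
Enumerate all 6 pairs:
a = 1: 1+1=2, 1+10=11
a = 2: 2+1=3, 2+10=12
a = 4: 4+1=5, 4+10=1
Distinct residues collected: {1, 2, 3, 5, 11, 12}
|A + B| = 6 (out of 13 total residues).

A + B = {1, 2, 3, 5, 11, 12}


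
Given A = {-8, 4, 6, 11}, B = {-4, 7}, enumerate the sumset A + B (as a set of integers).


A + B = {a + b : a ∈ A, b ∈ B}.
Enumerate all |A|·|B| = 4·2 = 8 pairs (a, b) and collect distinct sums.
a = -8: -8+-4=-12, -8+7=-1
a = 4: 4+-4=0, 4+7=11
a = 6: 6+-4=2, 6+7=13
a = 11: 11+-4=7, 11+7=18
Collecting distinct sums: A + B = {-12, -1, 0, 2, 7, 11, 13, 18}
|A + B| = 8

A + B = {-12, -1, 0, 2, 7, 11, 13, 18}


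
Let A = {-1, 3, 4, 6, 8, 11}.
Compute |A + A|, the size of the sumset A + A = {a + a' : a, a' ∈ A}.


A + A = {a + a' : a, a' ∈ A}; |A| = 6.
General bounds: 2|A| - 1 ≤ |A + A| ≤ |A|(|A|+1)/2, i.e. 11 ≤ |A + A| ≤ 21.
Lower bound 2|A|-1 is attained iff A is an arithmetic progression.
Enumerate sums a + a' for a ≤ a' (symmetric, so this suffices):
a = -1: -1+-1=-2, -1+3=2, -1+4=3, -1+6=5, -1+8=7, -1+11=10
a = 3: 3+3=6, 3+4=7, 3+6=9, 3+8=11, 3+11=14
a = 4: 4+4=8, 4+6=10, 4+8=12, 4+11=15
a = 6: 6+6=12, 6+8=14, 6+11=17
a = 8: 8+8=16, 8+11=19
a = 11: 11+11=22
Distinct sums: {-2, 2, 3, 5, 6, 7, 8, 9, 10, 11, 12, 14, 15, 16, 17, 19, 22}
|A + A| = 17

|A + A| = 17


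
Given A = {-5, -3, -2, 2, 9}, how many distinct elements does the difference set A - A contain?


A - A = {a - a' : a, a' ∈ A}; |A| = 5.
Bounds: 2|A|-1 ≤ |A - A| ≤ |A|² - |A| + 1, i.e. 9 ≤ |A - A| ≤ 21.
Note: 0 ∈ A - A always (from a - a). The set is symmetric: if d ∈ A - A then -d ∈ A - A.
Enumerate nonzero differences d = a - a' with a > a' (then include -d):
Positive differences: {1, 2, 3, 4, 5, 7, 11, 12, 14}
Full difference set: {0} ∪ (positive diffs) ∪ (negative diffs).
|A - A| = 1 + 2·9 = 19 (matches direct enumeration: 19).

|A - A| = 19


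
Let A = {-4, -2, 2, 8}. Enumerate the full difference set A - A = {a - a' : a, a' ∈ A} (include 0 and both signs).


A - A = {a - a' : a, a' ∈ A}.
Compute a - a' for each ordered pair (a, a'):
a = -4: -4--4=0, -4--2=-2, -4-2=-6, -4-8=-12
a = -2: -2--4=2, -2--2=0, -2-2=-4, -2-8=-10
a = 2: 2--4=6, 2--2=4, 2-2=0, 2-8=-6
a = 8: 8--4=12, 8--2=10, 8-2=6, 8-8=0
Collecting distinct values (and noting 0 appears from a-a):
A - A = {-12, -10, -6, -4, -2, 0, 2, 4, 6, 10, 12}
|A - A| = 11

A - A = {-12, -10, -6, -4, -2, 0, 2, 4, 6, 10, 12}


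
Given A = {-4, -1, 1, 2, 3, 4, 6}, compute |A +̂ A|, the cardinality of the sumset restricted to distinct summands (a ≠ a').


Restricted sumset: A +̂ A = {a + a' : a ∈ A, a' ∈ A, a ≠ a'}.
Equivalently, take A + A and drop any sum 2a that is achievable ONLY as a + a for a ∈ A (i.e. sums representable only with equal summands).
Enumerate pairs (a, a') with a < a' (symmetric, so each unordered pair gives one sum; this covers all a ≠ a'):
  -4 + -1 = -5
  -4 + 1 = -3
  -4 + 2 = -2
  -4 + 3 = -1
  -4 + 4 = 0
  -4 + 6 = 2
  -1 + 1 = 0
  -1 + 2 = 1
  -1 + 3 = 2
  -1 + 4 = 3
  -1 + 6 = 5
  1 + 2 = 3
  1 + 3 = 4
  1 + 4 = 5
  1 + 6 = 7
  2 + 3 = 5
  2 + 4 = 6
  2 + 6 = 8
  3 + 4 = 7
  3 + 6 = 9
  4 + 6 = 10
Collected distinct sums: {-5, -3, -2, -1, 0, 1, 2, 3, 4, 5, 6, 7, 8, 9, 10}
|A +̂ A| = 15
(Reference bound: |A +̂ A| ≥ 2|A| - 3 for |A| ≥ 2, with |A| = 7 giving ≥ 11.)

|A +̂ A| = 15


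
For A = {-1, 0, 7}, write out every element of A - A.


A - A = {a - a' : a, a' ∈ A}.
Compute a - a' for each ordered pair (a, a'):
a = -1: -1--1=0, -1-0=-1, -1-7=-8
a = 0: 0--1=1, 0-0=0, 0-7=-7
a = 7: 7--1=8, 7-0=7, 7-7=0
Collecting distinct values (and noting 0 appears from a-a):
A - A = {-8, -7, -1, 0, 1, 7, 8}
|A - A| = 7

A - A = {-8, -7, -1, 0, 1, 7, 8}


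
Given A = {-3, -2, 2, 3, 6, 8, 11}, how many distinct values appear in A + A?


A + A = {a + a' : a, a' ∈ A}; |A| = 7.
General bounds: 2|A| - 1 ≤ |A + A| ≤ |A|(|A|+1)/2, i.e. 13 ≤ |A + A| ≤ 28.
Lower bound 2|A|-1 is attained iff A is an arithmetic progression.
Enumerate sums a + a' for a ≤ a' (symmetric, so this suffices):
a = -3: -3+-3=-6, -3+-2=-5, -3+2=-1, -3+3=0, -3+6=3, -3+8=5, -3+11=8
a = -2: -2+-2=-4, -2+2=0, -2+3=1, -2+6=4, -2+8=6, -2+11=9
a = 2: 2+2=4, 2+3=5, 2+6=8, 2+8=10, 2+11=13
a = 3: 3+3=6, 3+6=9, 3+8=11, 3+11=14
a = 6: 6+6=12, 6+8=14, 6+11=17
a = 8: 8+8=16, 8+11=19
a = 11: 11+11=22
Distinct sums: {-6, -5, -4, -1, 0, 1, 3, 4, 5, 6, 8, 9, 10, 11, 12, 13, 14, 16, 17, 19, 22}
|A + A| = 21

|A + A| = 21


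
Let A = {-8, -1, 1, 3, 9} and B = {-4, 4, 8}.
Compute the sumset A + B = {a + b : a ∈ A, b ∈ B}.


A + B = {a + b : a ∈ A, b ∈ B}.
Enumerate all |A|·|B| = 5·3 = 15 pairs (a, b) and collect distinct sums.
a = -8: -8+-4=-12, -8+4=-4, -8+8=0
a = -1: -1+-4=-5, -1+4=3, -1+8=7
a = 1: 1+-4=-3, 1+4=5, 1+8=9
a = 3: 3+-4=-1, 3+4=7, 3+8=11
a = 9: 9+-4=5, 9+4=13, 9+8=17
Collecting distinct sums: A + B = {-12, -5, -4, -3, -1, 0, 3, 5, 7, 9, 11, 13, 17}
|A + B| = 13

A + B = {-12, -5, -4, -3, -1, 0, 3, 5, 7, 9, 11, 13, 17}


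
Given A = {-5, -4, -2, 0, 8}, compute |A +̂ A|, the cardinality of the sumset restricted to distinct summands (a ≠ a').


Restricted sumset: A +̂ A = {a + a' : a ∈ A, a' ∈ A, a ≠ a'}.
Equivalently, take A + A and drop any sum 2a that is achievable ONLY as a + a for a ∈ A (i.e. sums representable only with equal summands).
Enumerate pairs (a, a') with a < a' (symmetric, so each unordered pair gives one sum; this covers all a ≠ a'):
  -5 + -4 = -9
  -5 + -2 = -7
  -5 + 0 = -5
  -5 + 8 = 3
  -4 + -2 = -6
  -4 + 0 = -4
  -4 + 8 = 4
  -2 + 0 = -2
  -2 + 8 = 6
  0 + 8 = 8
Collected distinct sums: {-9, -7, -6, -5, -4, -2, 3, 4, 6, 8}
|A +̂ A| = 10
(Reference bound: |A +̂ A| ≥ 2|A| - 3 for |A| ≥ 2, with |A| = 5 giving ≥ 7.)

|A +̂ A| = 10


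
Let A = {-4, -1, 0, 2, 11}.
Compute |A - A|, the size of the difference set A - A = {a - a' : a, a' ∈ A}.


A - A = {a - a' : a, a' ∈ A}; |A| = 5.
Bounds: 2|A|-1 ≤ |A - A| ≤ |A|² - |A| + 1, i.e. 9 ≤ |A - A| ≤ 21.
Note: 0 ∈ A - A always (from a - a). The set is symmetric: if d ∈ A - A then -d ∈ A - A.
Enumerate nonzero differences d = a - a' with a > a' (then include -d):
Positive differences: {1, 2, 3, 4, 6, 9, 11, 12, 15}
Full difference set: {0} ∪ (positive diffs) ∪ (negative diffs).
|A - A| = 1 + 2·9 = 19 (matches direct enumeration: 19).

|A - A| = 19


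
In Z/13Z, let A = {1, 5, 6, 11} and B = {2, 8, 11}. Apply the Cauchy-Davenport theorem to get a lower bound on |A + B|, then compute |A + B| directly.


Cauchy-Davenport: |A + B| ≥ min(p, |A| + |B| - 1) for A, B nonempty in Z/pZ.
|A| = 4, |B| = 3, p = 13.
CD lower bound = min(13, 4 + 3 - 1) = min(13, 6) = 6.
Compute A + B mod 13 directly:
a = 1: 1+2=3, 1+8=9, 1+11=12
a = 5: 5+2=7, 5+8=0, 5+11=3
a = 6: 6+2=8, 6+8=1, 6+11=4
a = 11: 11+2=0, 11+8=6, 11+11=9
A + B = {0, 1, 3, 4, 6, 7, 8, 9, 12}, so |A + B| = 9.
Verify: 9 ≥ 6? Yes ✓.

CD lower bound = 6, actual |A + B| = 9.


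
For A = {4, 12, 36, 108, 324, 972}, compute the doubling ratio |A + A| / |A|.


|A| = 6.
Compute A + A by enumerating all 36 pairs.
A + A = {8, 16, 24, 40, 48, 72, 112, 120, 144, 216, 328, 336, 360, 432, 648, 976, 984, 1008, 1080, 1296, 1944}, so |A + A| = 21.
K = |A + A| / |A| = 21/6 = 7/2 ≈ 3.5000.
Reference: AP of size 6 gives K = 11/6 ≈ 1.8333; a fully generic set of size 6 gives K ≈ 3.5000.

|A| = 6, |A + A| = 21, K = 21/6 = 7/2.


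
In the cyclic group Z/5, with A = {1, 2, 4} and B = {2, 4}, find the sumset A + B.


Work in Z/5Z: reduce every sum a + b modulo 5.
Enumerate all 6 pairs:
a = 1: 1+2=3, 1+4=0
a = 2: 2+2=4, 2+4=1
a = 4: 4+2=1, 4+4=3
Distinct residues collected: {0, 1, 3, 4}
|A + B| = 4 (out of 5 total residues).

A + B = {0, 1, 3, 4}


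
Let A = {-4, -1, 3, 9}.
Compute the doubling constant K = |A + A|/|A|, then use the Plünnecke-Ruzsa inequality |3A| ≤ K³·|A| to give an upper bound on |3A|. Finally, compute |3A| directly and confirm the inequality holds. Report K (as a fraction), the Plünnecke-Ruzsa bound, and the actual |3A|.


|A| = 4.
Step 1: Compute A + A by enumerating all 16 pairs.
A + A = {-8, -5, -2, -1, 2, 5, 6, 8, 12, 18}, so |A + A| = 10.
Step 2: Doubling constant K = |A + A|/|A| = 10/4 = 10/4 ≈ 2.5000.
Step 3: Plünnecke-Ruzsa gives |3A| ≤ K³·|A| = (2.5000)³ · 4 ≈ 62.5000.
Step 4: Compute 3A = A + A + A directly by enumerating all triples (a,b,c) ∈ A³; |3A| = 19.
Step 5: Check 19 ≤ 62.5000? Yes ✓.

K = 10/4, Plünnecke-Ruzsa bound K³|A| ≈ 62.5000, |3A| = 19, inequality holds.


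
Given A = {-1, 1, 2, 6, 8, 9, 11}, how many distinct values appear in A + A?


A + A = {a + a' : a, a' ∈ A}; |A| = 7.
General bounds: 2|A| - 1 ≤ |A + A| ≤ |A|(|A|+1)/2, i.e. 13 ≤ |A + A| ≤ 28.
Lower bound 2|A|-1 is attained iff A is an arithmetic progression.
Enumerate sums a + a' for a ≤ a' (symmetric, so this suffices):
a = -1: -1+-1=-2, -1+1=0, -1+2=1, -1+6=5, -1+8=7, -1+9=8, -1+11=10
a = 1: 1+1=2, 1+2=3, 1+6=7, 1+8=9, 1+9=10, 1+11=12
a = 2: 2+2=4, 2+6=8, 2+8=10, 2+9=11, 2+11=13
a = 6: 6+6=12, 6+8=14, 6+9=15, 6+11=17
a = 8: 8+8=16, 8+9=17, 8+11=19
a = 9: 9+9=18, 9+11=20
a = 11: 11+11=22
Distinct sums: {-2, 0, 1, 2, 3, 4, 5, 7, 8, 9, 10, 11, 12, 13, 14, 15, 16, 17, 18, 19, 20, 22}
|A + A| = 22

|A + A| = 22


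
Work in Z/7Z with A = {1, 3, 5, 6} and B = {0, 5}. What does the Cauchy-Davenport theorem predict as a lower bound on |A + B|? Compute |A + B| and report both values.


Cauchy-Davenport: |A + B| ≥ min(p, |A| + |B| - 1) for A, B nonempty in Z/pZ.
|A| = 4, |B| = 2, p = 7.
CD lower bound = min(7, 4 + 2 - 1) = min(7, 5) = 5.
Compute A + B mod 7 directly:
a = 1: 1+0=1, 1+5=6
a = 3: 3+0=3, 3+5=1
a = 5: 5+0=5, 5+5=3
a = 6: 6+0=6, 6+5=4
A + B = {1, 3, 4, 5, 6}, so |A + B| = 5.
Verify: 5 ≥ 5? Yes ✓.

CD lower bound = 5, actual |A + B| = 5.


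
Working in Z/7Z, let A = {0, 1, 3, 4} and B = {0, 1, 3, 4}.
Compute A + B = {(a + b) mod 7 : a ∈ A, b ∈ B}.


Work in Z/7Z: reduce every sum a + b modulo 7.
Enumerate all 16 pairs:
a = 0: 0+0=0, 0+1=1, 0+3=3, 0+4=4
a = 1: 1+0=1, 1+1=2, 1+3=4, 1+4=5
a = 3: 3+0=3, 3+1=4, 3+3=6, 3+4=0
a = 4: 4+0=4, 4+1=5, 4+3=0, 4+4=1
Distinct residues collected: {0, 1, 2, 3, 4, 5, 6}
|A + B| = 7 (out of 7 total residues).

A + B = {0, 1, 2, 3, 4, 5, 6}


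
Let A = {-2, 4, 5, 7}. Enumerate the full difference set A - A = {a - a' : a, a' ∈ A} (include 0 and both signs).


A - A = {a - a' : a, a' ∈ A}.
Compute a - a' for each ordered pair (a, a'):
a = -2: -2--2=0, -2-4=-6, -2-5=-7, -2-7=-9
a = 4: 4--2=6, 4-4=0, 4-5=-1, 4-7=-3
a = 5: 5--2=7, 5-4=1, 5-5=0, 5-7=-2
a = 7: 7--2=9, 7-4=3, 7-5=2, 7-7=0
Collecting distinct values (and noting 0 appears from a-a):
A - A = {-9, -7, -6, -3, -2, -1, 0, 1, 2, 3, 6, 7, 9}
|A - A| = 13

A - A = {-9, -7, -6, -3, -2, -1, 0, 1, 2, 3, 6, 7, 9}


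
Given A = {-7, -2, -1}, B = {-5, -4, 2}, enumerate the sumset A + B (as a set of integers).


A + B = {a + b : a ∈ A, b ∈ B}.
Enumerate all |A|·|B| = 3·3 = 9 pairs (a, b) and collect distinct sums.
a = -7: -7+-5=-12, -7+-4=-11, -7+2=-5
a = -2: -2+-5=-7, -2+-4=-6, -2+2=0
a = -1: -1+-5=-6, -1+-4=-5, -1+2=1
Collecting distinct sums: A + B = {-12, -11, -7, -6, -5, 0, 1}
|A + B| = 7

A + B = {-12, -11, -7, -6, -5, 0, 1}


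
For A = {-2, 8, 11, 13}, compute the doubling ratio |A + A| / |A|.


|A| = 4.
Compute A + A by enumerating all 16 pairs.
A + A = {-4, 6, 9, 11, 16, 19, 21, 22, 24, 26}, so |A + A| = 10.
K = |A + A| / |A| = 10/4 = 5/2 ≈ 2.5000.
Reference: AP of size 4 gives K = 7/4 ≈ 1.7500; a fully generic set of size 4 gives K ≈ 2.5000.

|A| = 4, |A + A| = 10, K = 10/4 = 5/2.


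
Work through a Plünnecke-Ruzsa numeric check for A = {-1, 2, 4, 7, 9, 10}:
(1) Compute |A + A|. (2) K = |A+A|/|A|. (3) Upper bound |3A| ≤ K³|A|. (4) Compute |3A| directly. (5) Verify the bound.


|A| = 6.
Step 1: Compute A + A by enumerating all 36 pairs.
A + A = {-2, 1, 3, 4, 6, 8, 9, 11, 12, 13, 14, 16, 17, 18, 19, 20}, so |A + A| = 16.
Step 2: Doubling constant K = |A + A|/|A| = 16/6 = 16/6 ≈ 2.6667.
Step 3: Plünnecke-Ruzsa gives |3A| ≤ K³·|A| = (2.6667)³ · 6 ≈ 113.7778.
Step 4: Compute 3A = A + A + A directly by enumerating all triples (a,b,c) ∈ A³; |3A| = 29.
Step 5: Check 29 ≤ 113.7778? Yes ✓.

K = 16/6, Plünnecke-Ruzsa bound K³|A| ≈ 113.7778, |3A| = 29, inequality holds.


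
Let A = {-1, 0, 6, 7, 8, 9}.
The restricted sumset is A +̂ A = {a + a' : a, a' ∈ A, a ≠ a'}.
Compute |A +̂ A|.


Restricted sumset: A +̂ A = {a + a' : a ∈ A, a' ∈ A, a ≠ a'}.
Equivalently, take A + A and drop any sum 2a that is achievable ONLY as a + a for a ∈ A (i.e. sums representable only with equal summands).
Enumerate pairs (a, a') with a < a' (symmetric, so each unordered pair gives one sum; this covers all a ≠ a'):
  -1 + 0 = -1
  -1 + 6 = 5
  -1 + 7 = 6
  -1 + 8 = 7
  -1 + 9 = 8
  0 + 6 = 6
  0 + 7 = 7
  0 + 8 = 8
  0 + 9 = 9
  6 + 7 = 13
  6 + 8 = 14
  6 + 9 = 15
  7 + 8 = 15
  7 + 9 = 16
  8 + 9 = 17
Collected distinct sums: {-1, 5, 6, 7, 8, 9, 13, 14, 15, 16, 17}
|A +̂ A| = 11
(Reference bound: |A +̂ A| ≥ 2|A| - 3 for |A| ≥ 2, with |A| = 6 giving ≥ 9.)

|A +̂ A| = 11


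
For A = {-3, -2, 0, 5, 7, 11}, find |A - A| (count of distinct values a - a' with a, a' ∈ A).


A - A = {a - a' : a, a' ∈ A}; |A| = 6.
Bounds: 2|A|-1 ≤ |A - A| ≤ |A|² - |A| + 1, i.e. 11 ≤ |A - A| ≤ 31.
Note: 0 ∈ A - A always (from a - a). The set is symmetric: if d ∈ A - A then -d ∈ A - A.
Enumerate nonzero differences d = a - a' with a > a' (then include -d):
Positive differences: {1, 2, 3, 4, 5, 6, 7, 8, 9, 10, 11, 13, 14}
Full difference set: {0} ∪ (positive diffs) ∪ (negative diffs).
|A - A| = 1 + 2·13 = 27 (matches direct enumeration: 27).

|A - A| = 27
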